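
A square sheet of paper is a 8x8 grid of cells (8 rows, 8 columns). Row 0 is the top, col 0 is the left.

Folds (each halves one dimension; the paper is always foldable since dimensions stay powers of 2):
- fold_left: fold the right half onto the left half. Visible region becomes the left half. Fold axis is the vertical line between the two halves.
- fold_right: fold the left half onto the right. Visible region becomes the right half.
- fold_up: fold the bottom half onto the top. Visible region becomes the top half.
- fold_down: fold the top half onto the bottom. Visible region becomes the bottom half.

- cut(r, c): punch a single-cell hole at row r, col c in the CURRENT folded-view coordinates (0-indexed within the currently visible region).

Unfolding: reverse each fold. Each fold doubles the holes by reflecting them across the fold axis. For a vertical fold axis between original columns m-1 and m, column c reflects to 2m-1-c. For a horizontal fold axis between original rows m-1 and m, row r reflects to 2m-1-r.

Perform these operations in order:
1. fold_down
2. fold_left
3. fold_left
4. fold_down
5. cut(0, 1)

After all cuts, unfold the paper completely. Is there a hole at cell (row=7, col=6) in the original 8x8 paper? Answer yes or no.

Answer: no

Derivation:
Op 1 fold_down: fold axis h@4; visible region now rows[4,8) x cols[0,8) = 4x8
Op 2 fold_left: fold axis v@4; visible region now rows[4,8) x cols[0,4) = 4x4
Op 3 fold_left: fold axis v@2; visible region now rows[4,8) x cols[0,2) = 4x2
Op 4 fold_down: fold axis h@6; visible region now rows[6,8) x cols[0,2) = 2x2
Op 5 cut(0, 1): punch at orig (6,1); cuts so far [(6, 1)]; region rows[6,8) x cols[0,2) = 2x2
Unfold 1 (reflect across h@6): 2 holes -> [(5, 1), (6, 1)]
Unfold 2 (reflect across v@2): 4 holes -> [(5, 1), (5, 2), (6, 1), (6, 2)]
Unfold 3 (reflect across v@4): 8 holes -> [(5, 1), (5, 2), (5, 5), (5, 6), (6, 1), (6, 2), (6, 5), (6, 6)]
Unfold 4 (reflect across h@4): 16 holes -> [(1, 1), (1, 2), (1, 5), (1, 6), (2, 1), (2, 2), (2, 5), (2, 6), (5, 1), (5, 2), (5, 5), (5, 6), (6, 1), (6, 2), (6, 5), (6, 6)]
Holes: [(1, 1), (1, 2), (1, 5), (1, 6), (2, 1), (2, 2), (2, 5), (2, 6), (5, 1), (5, 2), (5, 5), (5, 6), (6, 1), (6, 2), (6, 5), (6, 6)]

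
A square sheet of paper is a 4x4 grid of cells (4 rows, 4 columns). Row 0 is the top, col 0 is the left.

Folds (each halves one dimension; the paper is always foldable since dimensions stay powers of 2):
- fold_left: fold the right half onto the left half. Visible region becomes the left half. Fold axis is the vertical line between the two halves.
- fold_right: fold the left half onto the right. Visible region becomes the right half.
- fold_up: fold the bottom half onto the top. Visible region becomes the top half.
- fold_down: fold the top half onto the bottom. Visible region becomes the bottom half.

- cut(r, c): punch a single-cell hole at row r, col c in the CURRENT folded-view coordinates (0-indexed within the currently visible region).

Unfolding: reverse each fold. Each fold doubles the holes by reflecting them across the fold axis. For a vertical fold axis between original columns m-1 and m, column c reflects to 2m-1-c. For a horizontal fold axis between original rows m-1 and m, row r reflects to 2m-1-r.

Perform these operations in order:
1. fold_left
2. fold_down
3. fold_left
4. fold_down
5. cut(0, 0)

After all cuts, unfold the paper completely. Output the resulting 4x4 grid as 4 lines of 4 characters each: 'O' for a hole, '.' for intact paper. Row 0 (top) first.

Answer: OOOO
OOOO
OOOO
OOOO

Derivation:
Op 1 fold_left: fold axis v@2; visible region now rows[0,4) x cols[0,2) = 4x2
Op 2 fold_down: fold axis h@2; visible region now rows[2,4) x cols[0,2) = 2x2
Op 3 fold_left: fold axis v@1; visible region now rows[2,4) x cols[0,1) = 2x1
Op 4 fold_down: fold axis h@3; visible region now rows[3,4) x cols[0,1) = 1x1
Op 5 cut(0, 0): punch at orig (3,0); cuts so far [(3, 0)]; region rows[3,4) x cols[0,1) = 1x1
Unfold 1 (reflect across h@3): 2 holes -> [(2, 0), (3, 0)]
Unfold 2 (reflect across v@1): 4 holes -> [(2, 0), (2, 1), (3, 0), (3, 1)]
Unfold 3 (reflect across h@2): 8 holes -> [(0, 0), (0, 1), (1, 0), (1, 1), (2, 0), (2, 1), (3, 0), (3, 1)]
Unfold 4 (reflect across v@2): 16 holes -> [(0, 0), (0, 1), (0, 2), (0, 3), (1, 0), (1, 1), (1, 2), (1, 3), (2, 0), (2, 1), (2, 2), (2, 3), (3, 0), (3, 1), (3, 2), (3, 3)]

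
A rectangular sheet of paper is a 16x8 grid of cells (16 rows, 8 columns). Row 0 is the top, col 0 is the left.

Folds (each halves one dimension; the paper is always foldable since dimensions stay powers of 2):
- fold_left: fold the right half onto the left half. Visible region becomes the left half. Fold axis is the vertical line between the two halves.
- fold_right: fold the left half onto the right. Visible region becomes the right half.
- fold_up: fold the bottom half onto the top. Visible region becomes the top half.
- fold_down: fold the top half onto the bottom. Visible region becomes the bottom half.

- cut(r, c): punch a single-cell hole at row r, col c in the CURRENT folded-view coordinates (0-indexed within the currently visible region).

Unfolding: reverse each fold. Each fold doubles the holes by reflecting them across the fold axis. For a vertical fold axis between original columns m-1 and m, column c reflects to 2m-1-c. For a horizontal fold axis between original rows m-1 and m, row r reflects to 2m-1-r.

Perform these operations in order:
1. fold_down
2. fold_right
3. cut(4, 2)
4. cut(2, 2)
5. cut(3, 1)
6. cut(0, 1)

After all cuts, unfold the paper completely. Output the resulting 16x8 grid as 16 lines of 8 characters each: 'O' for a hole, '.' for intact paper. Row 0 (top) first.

Answer: ........
........
........
.O....O.
..O..O..
.O....O.
........
..O..O..
..O..O..
........
.O....O.
..O..O..
.O....O.
........
........
........

Derivation:
Op 1 fold_down: fold axis h@8; visible region now rows[8,16) x cols[0,8) = 8x8
Op 2 fold_right: fold axis v@4; visible region now rows[8,16) x cols[4,8) = 8x4
Op 3 cut(4, 2): punch at orig (12,6); cuts so far [(12, 6)]; region rows[8,16) x cols[4,8) = 8x4
Op 4 cut(2, 2): punch at orig (10,6); cuts so far [(10, 6), (12, 6)]; region rows[8,16) x cols[4,8) = 8x4
Op 5 cut(3, 1): punch at orig (11,5); cuts so far [(10, 6), (11, 5), (12, 6)]; region rows[8,16) x cols[4,8) = 8x4
Op 6 cut(0, 1): punch at orig (8,5); cuts so far [(8, 5), (10, 6), (11, 5), (12, 6)]; region rows[8,16) x cols[4,8) = 8x4
Unfold 1 (reflect across v@4): 8 holes -> [(8, 2), (8, 5), (10, 1), (10, 6), (11, 2), (11, 5), (12, 1), (12, 6)]
Unfold 2 (reflect across h@8): 16 holes -> [(3, 1), (3, 6), (4, 2), (4, 5), (5, 1), (5, 6), (7, 2), (7, 5), (8, 2), (8, 5), (10, 1), (10, 6), (11, 2), (11, 5), (12, 1), (12, 6)]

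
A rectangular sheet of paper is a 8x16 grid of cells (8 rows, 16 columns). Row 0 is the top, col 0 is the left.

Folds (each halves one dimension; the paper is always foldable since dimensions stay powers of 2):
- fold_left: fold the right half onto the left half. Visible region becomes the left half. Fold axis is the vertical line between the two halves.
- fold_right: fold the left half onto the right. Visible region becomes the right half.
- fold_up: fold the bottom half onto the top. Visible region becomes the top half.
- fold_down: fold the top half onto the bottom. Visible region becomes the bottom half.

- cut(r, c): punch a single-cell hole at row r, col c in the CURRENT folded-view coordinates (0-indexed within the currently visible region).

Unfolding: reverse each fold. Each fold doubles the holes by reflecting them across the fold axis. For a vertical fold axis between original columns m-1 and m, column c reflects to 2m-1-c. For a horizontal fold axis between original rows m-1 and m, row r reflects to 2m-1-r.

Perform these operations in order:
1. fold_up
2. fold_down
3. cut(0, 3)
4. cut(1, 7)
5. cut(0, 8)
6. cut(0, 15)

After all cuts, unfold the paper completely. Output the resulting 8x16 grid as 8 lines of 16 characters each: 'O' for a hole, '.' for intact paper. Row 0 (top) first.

Op 1 fold_up: fold axis h@4; visible region now rows[0,4) x cols[0,16) = 4x16
Op 2 fold_down: fold axis h@2; visible region now rows[2,4) x cols[0,16) = 2x16
Op 3 cut(0, 3): punch at orig (2,3); cuts so far [(2, 3)]; region rows[2,4) x cols[0,16) = 2x16
Op 4 cut(1, 7): punch at orig (3,7); cuts so far [(2, 3), (3, 7)]; region rows[2,4) x cols[0,16) = 2x16
Op 5 cut(0, 8): punch at orig (2,8); cuts so far [(2, 3), (2, 8), (3, 7)]; region rows[2,4) x cols[0,16) = 2x16
Op 6 cut(0, 15): punch at orig (2,15); cuts so far [(2, 3), (2, 8), (2, 15), (3, 7)]; region rows[2,4) x cols[0,16) = 2x16
Unfold 1 (reflect across h@2): 8 holes -> [(0, 7), (1, 3), (1, 8), (1, 15), (2, 3), (2, 8), (2, 15), (3, 7)]
Unfold 2 (reflect across h@4): 16 holes -> [(0, 7), (1, 3), (1, 8), (1, 15), (2, 3), (2, 8), (2, 15), (3, 7), (4, 7), (5, 3), (5, 8), (5, 15), (6, 3), (6, 8), (6, 15), (7, 7)]

Answer: .......O........
...O....O......O
...O....O......O
.......O........
.......O........
...O....O......O
...O....O......O
.......O........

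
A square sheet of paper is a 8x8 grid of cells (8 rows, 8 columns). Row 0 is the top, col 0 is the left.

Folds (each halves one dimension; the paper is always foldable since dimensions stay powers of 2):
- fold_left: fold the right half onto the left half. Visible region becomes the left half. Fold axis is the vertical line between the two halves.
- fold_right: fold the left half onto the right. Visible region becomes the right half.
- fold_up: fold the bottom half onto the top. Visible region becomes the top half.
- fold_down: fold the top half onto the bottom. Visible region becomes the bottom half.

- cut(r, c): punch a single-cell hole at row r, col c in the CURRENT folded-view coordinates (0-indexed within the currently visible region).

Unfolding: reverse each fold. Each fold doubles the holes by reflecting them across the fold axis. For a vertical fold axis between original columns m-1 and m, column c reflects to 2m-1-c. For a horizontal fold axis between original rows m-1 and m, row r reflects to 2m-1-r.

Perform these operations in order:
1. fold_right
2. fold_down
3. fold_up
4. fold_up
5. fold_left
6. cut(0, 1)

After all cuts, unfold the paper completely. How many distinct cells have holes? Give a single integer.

Answer: 32

Derivation:
Op 1 fold_right: fold axis v@4; visible region now rows[0,8) x cols[4,8) = 8x4
Op 2 fold_down: fold axis h@4; visible region now rows[4,8) x cols[4,8) = 4x4
Op 3 fold_up: fold axis h@6; visible region now rows[4,6) x cols[4,8) = 2x4
Op 4 fold_up: fold axis h@5; visible region now rows[4,5) x cols[4,8) = 1x4
Op 5 fold_left: fold axis v@6; visible region now rows[4,5) x cols[4,6) = 1x2
Op 6 cut(0, 1): punch at orig (4,5); cuts so far [(4, 5)]; region rows[4,5) x cols[4,6) = 1x2
Unfold 1 (reflect across v@6): 2 holes -> [(4, 5), (4, 6)]
Unfold 2 (reflect across h@5): 4 holes -> [(4, 5), (4, 6), (5, 5), (5, 6)]
Unfold 3 (reflect across h@6): 8 holes -> [(4, 5), (4, 6), (5, 5), (5, 6), (6, 5), (6, 6), (7, 5), (7, 6)]
Unfold 4 (reflect across h@4): 16 holes -> [(0, 5), (0, 6), (1, 5), (1, 6), (2, 5), (2, 6), (3, 5), (3, 6), (4, 5), (4, 6), (5, 5), (5, 6), (6, 5), (6, 6), (7, 5), (7, 6)]
Unfold 5 (reflect across v@4): 32 holes -> [(0, 1), (0, 2), (0, 5), (0, 6), (1, 1), (1, 2), (1, 5), (1, 6), (2, 1), (2, 2), (2, 5), (2, 6), (3, 1), (3, 2), (3, 5), (3, 6), (4, 1), (4, 2), (4, 5), (4, 6), (5, 1), (5, 2), (5, 5), (5, 6), (6, 1), (6, 2), (6, 5), (6, 6), (7, 1), (7, 2), (7, 5), (7, 6)]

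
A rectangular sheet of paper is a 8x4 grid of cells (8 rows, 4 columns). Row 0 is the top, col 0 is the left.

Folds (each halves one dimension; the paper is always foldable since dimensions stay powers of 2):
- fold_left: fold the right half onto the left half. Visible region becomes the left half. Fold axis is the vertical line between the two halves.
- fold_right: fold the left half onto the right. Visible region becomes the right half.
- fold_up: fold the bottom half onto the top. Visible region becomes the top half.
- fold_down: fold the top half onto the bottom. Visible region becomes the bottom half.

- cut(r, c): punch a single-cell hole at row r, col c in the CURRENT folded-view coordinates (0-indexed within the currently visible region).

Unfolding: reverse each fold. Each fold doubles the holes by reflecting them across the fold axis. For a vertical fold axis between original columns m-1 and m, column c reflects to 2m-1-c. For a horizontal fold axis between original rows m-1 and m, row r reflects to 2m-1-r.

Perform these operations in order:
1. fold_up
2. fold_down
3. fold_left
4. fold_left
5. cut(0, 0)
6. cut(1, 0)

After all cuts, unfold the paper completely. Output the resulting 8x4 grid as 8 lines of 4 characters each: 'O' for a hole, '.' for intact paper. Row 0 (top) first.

Answer: OOOO
OOOO
OOOO
OOOO
OOOO
OOOO
OOOO
OOOO

Derivation:
Op 1 fold_up: fold axis h@4; visible region now rows[0,4) x cols[0,4) = 4x4
Op 2 fold_down: fold axis h@2; visible region now rows[2,4) x cols[0,4) = 2x4
Op 3 fold_left: fold axis v@2; visible region now rows[2,4) x cols[0,2) = 2x2
Op 4 fold_left: fold axis v@1; visible region now rows[2,4) x cols[0,1) = 2x1
Op 5 cut(0, 0): punch at orig (2,0); cuts so far [(2, 0)]; region rows[2,4) x cols[0,1) = 2x1
Op 6 cut(1, 0): punch at orig (3,0); cuts so far [(2, 0), (3, 0)]; region rows[2,4) x cols[0,1) = 2x1
Unfold 1 (reflect across v@1): 4 holes -> [(2, 0), (2, 1), (3, 0), (3, 1)]
Unfold 2 (reflect across v@2): 8 holes -> [(2, 0), (2, 1), (2, 2), (2, 3), (3, 0), (3, 1), (3, 2), (3, 3)]
Unfold 3 (reflect across h@2): 16 holes -> [(0, 0), (0, 1), (0, 2), (0, 3), (1, 0), (1, 1), (1, 2), (1, 3), (2, 0), (2, 1), (2, 2), (2, 3), (3, 0), (3, 1), (3, 2), (3, 3)]
Unfold 4 (reflect across h@4): 32 holes -> [(0, 0), (0, 1), (0, 2), (0, 3), (1, 0), (1, 1), (1, 2), (1, 3), (2, 0), (2, 1), (2, 2), (2, 3), (3, 0), (3, 1), (3, 2), (3, 3), (4, 0), (4, 1), (4, 2), (4, 3), (5, 0), (5, 1), (5, 2), (5, 3), (6, 0), (6, 1), (6, 2), (6, 3), (7, 0), (7, 1), (7, 2), (7, 3)]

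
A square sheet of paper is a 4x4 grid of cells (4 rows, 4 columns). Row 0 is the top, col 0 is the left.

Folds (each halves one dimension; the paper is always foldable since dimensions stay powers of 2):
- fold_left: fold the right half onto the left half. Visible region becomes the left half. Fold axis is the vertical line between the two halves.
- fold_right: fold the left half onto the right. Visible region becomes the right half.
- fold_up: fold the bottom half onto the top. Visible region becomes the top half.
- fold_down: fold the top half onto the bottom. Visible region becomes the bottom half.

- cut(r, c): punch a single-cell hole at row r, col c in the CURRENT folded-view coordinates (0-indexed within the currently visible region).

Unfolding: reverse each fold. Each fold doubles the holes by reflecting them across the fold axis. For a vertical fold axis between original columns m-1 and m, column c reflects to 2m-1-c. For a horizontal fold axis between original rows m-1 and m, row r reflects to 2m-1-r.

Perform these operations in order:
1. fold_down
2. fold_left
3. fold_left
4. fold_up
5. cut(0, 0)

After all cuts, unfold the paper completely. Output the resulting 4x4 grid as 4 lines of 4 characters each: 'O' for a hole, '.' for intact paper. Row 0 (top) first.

Answer: OOOO
OOOO
OOOO
OOOO

Derivation:
Op 1 fold_down: fold axis h@2; visible region now rows[2,4) x cols[0,4) = 2x4
Op 2 fold_left: fold axis v@2; visible region now rows[2,4) x cols[0,2) = 2x2
Op 3 fold_left: fold axis v@1; visible region now rows[2,4) x cols[0,1) = 2x1
Op 4 fold_up: fold axis h@3; visible region now rows[2,3) x cols[0,1) = 1x1
Op 5 cut(0, 0): punch at orig (2,0); cuts so far [(2, 0)]; region rows[2,3) x cols[0,1) = 1x1
Unfold 1 (reflect across h@3): 2 holes -> [(2, 0), (3, 0)]
Unfold 2 (reflect across v@1): 4 holes -> [(2, 0), (2, 1), (3, 0), (3, 1)]
Unfold 3 (reflect across v@2): 8 holes -> [(2, 0), (2, 1), (2, 2), (2, 3), (3, 0), (3, 1), (3, 2), (3, 3)]
Unfold 4 (reflect across h@2): 16 holes -> [(0, 0), (0, 1), (0, 2), (0, 3), (1, 0), (1, 1), (1, 2), (1, 3), (2, 0), (2, 1), (2, 2), (2, 3), (3, 0), (3, 1), (3, 2), (3, 3)]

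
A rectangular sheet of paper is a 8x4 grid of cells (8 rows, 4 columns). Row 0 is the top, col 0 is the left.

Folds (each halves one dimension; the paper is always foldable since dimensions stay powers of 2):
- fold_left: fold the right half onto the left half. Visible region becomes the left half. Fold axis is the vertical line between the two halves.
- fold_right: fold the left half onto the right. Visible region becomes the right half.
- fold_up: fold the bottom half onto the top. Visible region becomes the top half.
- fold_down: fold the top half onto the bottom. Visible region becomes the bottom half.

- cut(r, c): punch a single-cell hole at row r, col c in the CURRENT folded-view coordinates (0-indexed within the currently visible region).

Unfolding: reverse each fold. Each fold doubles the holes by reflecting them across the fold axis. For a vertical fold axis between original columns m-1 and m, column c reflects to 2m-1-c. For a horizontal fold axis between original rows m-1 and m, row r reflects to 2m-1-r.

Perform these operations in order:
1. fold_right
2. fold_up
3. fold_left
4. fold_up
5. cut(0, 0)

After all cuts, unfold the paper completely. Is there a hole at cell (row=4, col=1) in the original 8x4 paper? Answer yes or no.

Answer: yes

Derivation:
Op 1 fold_right: fold axis v@2; visible region now rows[0,8) x cols[2,4) = 8x2
Op 2 fold_up: fold axis h@4; visible region now rows[0,4) x cols[2,4) = 4x2
Op 3 fold_left: fold axis v@3; visible region now rows[0,4) x cols[2,3) = 4x1
Op 4 fold_up: fold axis h@2; visible region now rows[0,2) x cols[2,3) = 2x1
Op 5 cut(0, 0): punch at orig (0,2); cuts so far [(0, 2)]; region rows[0,2) x cols[2,3) = 2x1
Unfold 1 (reflect across h@2): 2 holes -> [(0, 2), (3, 2)]
Unfold 2 (reflect across v@3): 4 holes -> [(0, 2), (0, 3), (3, 2), (3, 3)]
Unfold 3 (reflect across h@4): 8 holes -> [(0, 2), (0, 3), (3, 2), (3, 3), (4, 2), (4, 3), (7, 2), (7, 3)]
Unfold 4 (reflect across v@2): 16 holes -> [(0, 0), (0, 1), (0, 2), (0, 3), (3, 0), (3, 1), (3, 2), (3, 3), (4, 0), (4, 1), (4, 2), (4, 3), (7, 0), (7, 1), (7, 2), (7, 3)]
Holes: [(0, 0), (0, 1), (0, 2), (0, 3), (3, 0), (3, 1), (3, 2), (3, 3), (4, 0), (4, 1), (4, 2), (4, 3), (7, 0), (7, 1), (7, 2), (7, 3)]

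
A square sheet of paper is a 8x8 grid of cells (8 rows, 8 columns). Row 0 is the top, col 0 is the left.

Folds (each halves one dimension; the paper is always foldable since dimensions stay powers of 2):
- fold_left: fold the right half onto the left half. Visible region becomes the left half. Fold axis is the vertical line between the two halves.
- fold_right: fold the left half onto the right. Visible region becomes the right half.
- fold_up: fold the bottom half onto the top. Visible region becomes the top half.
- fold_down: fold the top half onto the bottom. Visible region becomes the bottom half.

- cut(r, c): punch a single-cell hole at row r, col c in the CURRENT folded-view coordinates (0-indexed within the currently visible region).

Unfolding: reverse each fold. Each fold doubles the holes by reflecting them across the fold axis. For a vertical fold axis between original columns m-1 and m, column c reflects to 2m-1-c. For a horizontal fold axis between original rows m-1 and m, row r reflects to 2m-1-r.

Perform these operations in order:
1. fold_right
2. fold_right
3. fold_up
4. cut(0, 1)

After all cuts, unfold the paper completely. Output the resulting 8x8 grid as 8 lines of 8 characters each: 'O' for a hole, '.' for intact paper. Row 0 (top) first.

Op 1 fold_right: fold axis v@4; visible region now rows[0,8) x cols[4,8) = 8x4
Op 2 fold_right: fold axis v@6; visible region now rows[0,8) x cols[6,8) = 8x2
Op 3 fold_up: fold axis h@4; visible region now rows[0,4) x cols[6,8) = 4x2
Op 4 cut(0, 1): punch at orig (0,7); cuts so far [(0, 7)]; region rows[0,4) x cols[6,8) = 4x2
Unfold 1 (reflect across h@4): 2 holes -> [(0, 7), (7, 7)]
Unfold 2 (reflect across v@6): 4 holes -> [(0, 4), (0, 7), (7, 4), (7, 7)]
Unfold 3 (reflect across v@4): 8 holes -> [(0, 0), (0, 3), (0, 4), (0, 7), (7, 0), (7, 3), (7, 4), (7, 7)]

Answer: O..OO..O
........
........
........
........
........
........
O..OO..O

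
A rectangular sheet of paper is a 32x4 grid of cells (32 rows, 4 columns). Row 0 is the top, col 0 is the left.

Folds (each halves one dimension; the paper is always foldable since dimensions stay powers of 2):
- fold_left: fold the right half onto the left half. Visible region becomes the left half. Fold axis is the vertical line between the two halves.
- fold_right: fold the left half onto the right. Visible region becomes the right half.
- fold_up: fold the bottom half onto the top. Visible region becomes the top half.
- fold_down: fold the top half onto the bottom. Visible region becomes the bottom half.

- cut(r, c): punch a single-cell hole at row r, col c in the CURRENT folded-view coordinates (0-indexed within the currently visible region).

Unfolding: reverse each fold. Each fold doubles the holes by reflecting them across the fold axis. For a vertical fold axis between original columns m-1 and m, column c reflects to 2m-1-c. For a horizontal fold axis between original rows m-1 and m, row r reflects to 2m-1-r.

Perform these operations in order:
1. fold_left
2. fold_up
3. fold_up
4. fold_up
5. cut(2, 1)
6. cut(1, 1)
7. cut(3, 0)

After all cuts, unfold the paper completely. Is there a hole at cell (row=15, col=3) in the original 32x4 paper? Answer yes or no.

Op 1 fold_left: fold axis v@2; visible region now rows[0,32) x cols[0,2) = 32x2
Op 2 fold_up: fold axis h@16; visible region now rows[0,16) x cols[0,2) = 16x2
Op 3 fold_up: fold axis h@8; visible region now rows[0,8) x cols[0,2) = 8x2
Op 4 fold_up: fold axis h@4; visible region now rows[0,4) x cols[0,2) = 4x2
Op 5 cut(2, 1): punch at orig (2,1); cuts so far [(2, 1)]; region rows[0,4) x cols[0,2) = 4x2
Op 6 cut(1, 1): punch at orig (1,1); cuts so far [(1, 1), (2, 1)]; region rows[0,4) x cols[0,2) = 4x2
Op 7 cut(3, 0): punch at orig (3,0); cuts so far [(1, 1), (2, 1), (3, 0)]; region rows[0,4) x cols[0,2) = 4x2
Unfold 1 (reflect across h@4): 6 holes -> [(1, 1), (2, 1), (3, 0), (4, 0), (5, 1), (6, 1)]
Unfold 2 (reflect across h@8): 12 holes -> [(1, 1), (2, 1), (3, 0), (4, 0), (5, 1), (6, 1), (9, 1), (10, 1), (11, 0), (12, 0), (13, 1), (14, 1)]
Unfold 3 (reflect across h@16): 24 holes -> [(1, 1), (2, 1), (3, 0), (4, 0), (5, 1), (6, 1), (9, 1), (10, 1), (11, 0), (12, 0), (13, 1), (14, 1), (17, 1), (18, 1), (19, 0), (20, 0), (21, 1), (22, 1), (25, 1), (26, 1), (27, 0), (28, 0), (29, 1), (30, 1)]
Unfold 4 (reflect across v@2): 48 holes -> [(1, 1), (1, 2), (2, 1), (2, 2), (3, 0), (3, 3), (4, 0), (4, 3), (5, 1), (5, 2), (6, 1), (6, 2), (9, 1), (9, 2), (10, 1), (10, 2), (11, 0), (11, 3), (12, 0), (12, 3), (13, 1), (13, 2), (14, 1), (14, 2), (17, 1), (17, 2), (18, 1), (18, 2), (19, 0), (19, 3), (20, 0), (20, 3), (21, 1), (21, 2), (22, 1), (22, 2), (25, 1), (25, 2), (26, 1), (26, 2), (27, 0), (27, 3), (28, 0), (28, 3), (29, 1), (29, 2), (30, 1), (30, 2)]
Holes: [(1, 1), (1, 2), (2, 1), (2, 2), (3, 0), (3, 3), (4, 0), (4, 3), (5, 1), (5, 2), (6, 1), (6, 2), (9, 1), (9, 2), (10, 1), (10, 2), (11, 0), (11, 3), (12, 0), (12, 3), (13, 1), (13, 2), (14, 1), (14, 2), (17, 1), (17, 2), (18, 1), (18, 2), (19, 0), (19, 3), (20, 0), (20, 3), (21, 1), (21, 2), (22, 1), (22, 2), (25, 1), (25, 2), (26, 1), (26, 2), (27, 0), (27, 3), (28, 0), (28, 3), (29, 1), (29, 2), (30, 1), (30, 2)]

Answer: no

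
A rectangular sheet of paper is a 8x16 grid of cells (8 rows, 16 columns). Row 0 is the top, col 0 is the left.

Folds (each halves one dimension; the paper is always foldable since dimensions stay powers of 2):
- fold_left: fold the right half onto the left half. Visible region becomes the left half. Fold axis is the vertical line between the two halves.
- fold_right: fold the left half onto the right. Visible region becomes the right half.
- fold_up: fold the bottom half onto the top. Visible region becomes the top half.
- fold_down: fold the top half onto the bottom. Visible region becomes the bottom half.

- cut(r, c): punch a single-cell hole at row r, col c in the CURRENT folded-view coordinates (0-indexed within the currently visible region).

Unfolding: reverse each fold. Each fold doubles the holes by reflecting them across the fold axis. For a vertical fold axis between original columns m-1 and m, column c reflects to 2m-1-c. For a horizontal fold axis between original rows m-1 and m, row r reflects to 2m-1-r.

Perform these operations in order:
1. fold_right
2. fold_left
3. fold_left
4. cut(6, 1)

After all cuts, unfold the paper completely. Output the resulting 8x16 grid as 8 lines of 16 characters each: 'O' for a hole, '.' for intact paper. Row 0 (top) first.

Answer: ................
................
................
................
................
................
.OO..OO..OO..OO.
................

Derivation:
Op 1 fold_right: fold axis v@8; visible region now rows[0,8) x cols[8,16) = 8x8
Op 2 fold_left: fold axis v@12; visible region now rows[0,8) x cols[8,12) = 8x4
Op 3 fold_left: fold axis v@10; visible region now rows[0,8) x cols[8,10) = 8x2
Op 4 cut(6, 1): punch at orig (6,9); cuts so far [(6, 9)]; region rows[0,8) x cols[8,10) = 8x2
Unfold 1 (reflect across v@10): 2 holes -> [(6, 9), (6, 10)]
Unfold 2 (reflect across v@12): 4 holes -> [(6, 9), (6, 10), (6, 13), (6, 14)]
Unfold 3 (reflect across v@8): 8 holes -> [(6, 1), (6, 2), (6, 5), (6, 6), (6, 9), (6, 10), (6, 13), (6, 14)]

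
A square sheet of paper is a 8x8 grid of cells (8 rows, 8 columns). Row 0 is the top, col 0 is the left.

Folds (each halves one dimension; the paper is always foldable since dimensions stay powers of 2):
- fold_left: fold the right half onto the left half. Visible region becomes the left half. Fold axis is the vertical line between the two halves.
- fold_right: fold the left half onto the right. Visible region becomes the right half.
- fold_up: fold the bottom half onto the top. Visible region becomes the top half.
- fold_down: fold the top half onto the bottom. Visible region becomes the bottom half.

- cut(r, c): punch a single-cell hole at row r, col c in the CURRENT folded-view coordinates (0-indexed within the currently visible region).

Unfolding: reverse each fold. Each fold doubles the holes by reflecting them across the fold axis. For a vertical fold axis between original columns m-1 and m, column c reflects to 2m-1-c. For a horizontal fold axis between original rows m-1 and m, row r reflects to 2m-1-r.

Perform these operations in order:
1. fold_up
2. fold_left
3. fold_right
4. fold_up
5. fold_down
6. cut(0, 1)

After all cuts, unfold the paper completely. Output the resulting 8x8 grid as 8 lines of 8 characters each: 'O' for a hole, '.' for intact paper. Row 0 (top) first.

Op 1 fold_up: fold axis h@4; visible region now rows[0,4) x cols[0,8) = 4x8
Op 2 fold_left: fold axis v@4; visible region now rows[0,4) x cols[0,4) = 4x4
Op 3 fold_right: fold axis v@2; visible region now rows[0,4) x cols[2,4) = 4x2
Op 4 fold_up: fold axis h@2; visible region now rows[0,2) x cols[2,4) = 2x2
Op 5 fold_down: fold axis h@1; visible region now rows[1,2) x cols[2,4) = 1x2
Op 6 cut(0, 1): punch at orig (1,3); cuts so far [(1, 3)]; region rows[1,2) x cols[2,4) = 1x2
Unfold 1 (reflect across h@1): 2 holes -> [(0, 3), (1, 3)]
Unfold 2 (reflect across h@2): 4 holes -> [(0, 3), (1, 3), (2, 3), (3, 3)]
Unfold 3 (reflect across v@2): 8 holes -> [(0, 0), (0, 3), (1, 0), (1, 3), (2, 0), (2, 3), (3, 0), (3, 3)]
Unfold 4 (reflect across v@4): 16 holes -> [(0, 0), (0, 3), (0, 4), (0, 7), (1, 0), (1, 3), (1, 4), (1, 7), (2, 0), (2, 3), (2, 4), (2, 7), (3, 0), (3, 3), (3, 4), (3, 7)]
Unfold 5 (reflect across h@4): 32 holes -> [(0, 0), (0, 3), (0, 4), (0, 7), (1, 0), (1, 3), (1, 4), (1, 7), (2, 0), (2, 3), (2, 4), (2, 7), (3, 0), (3, 3), (3, 4), (3, 7), (4, 0), (4, 3), (4, 4), (4, 7), (5, 0), (5, 3), (5, 4), (5, 7), (6, 0), (6, 3), (6, 4), (6, 7), (7, 0), (7, 3), (7, 4), (7, 7)]

Answer: O..OO..O
O..OO..O
O..OO..O
O..OO..O
O..OO..O
O..OO..O
O..OO..O
O..OO..O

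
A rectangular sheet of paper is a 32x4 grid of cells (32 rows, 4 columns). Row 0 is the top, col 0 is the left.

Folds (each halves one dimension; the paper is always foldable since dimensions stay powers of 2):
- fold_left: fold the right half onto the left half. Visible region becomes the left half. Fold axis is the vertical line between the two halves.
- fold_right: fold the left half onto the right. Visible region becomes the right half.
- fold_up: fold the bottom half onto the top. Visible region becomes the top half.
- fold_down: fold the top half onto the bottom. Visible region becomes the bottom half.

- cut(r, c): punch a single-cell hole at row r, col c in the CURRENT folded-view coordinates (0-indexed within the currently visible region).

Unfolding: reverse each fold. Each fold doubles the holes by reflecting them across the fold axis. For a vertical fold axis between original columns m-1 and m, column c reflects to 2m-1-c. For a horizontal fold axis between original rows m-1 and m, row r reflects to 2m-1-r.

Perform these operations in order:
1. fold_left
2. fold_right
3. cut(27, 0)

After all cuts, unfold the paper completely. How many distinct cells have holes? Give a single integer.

Answer: 4

Derivation:
Op 1 fold_left: fold axis v@2; visible region now rows[0,32) x cols[0,2) = 32x2
Op 2 fold_right: fold axis v@1; visible region now rows[0,32) x cols[1,2) = 32x1
Op 3 cut(27, 0): punch at orig (27,1); cuts so far [(27, 1)]; region rows[0,32) x cols[1,2) = 32x1
Unfold 1 (reflect across v@1): 2 holes -> [(27, 0), (27, 1)]
Unfold 2 (reflect across v@2): 4 holes -> [(27, 0), (27, 1), (27, 2), (27, 3)]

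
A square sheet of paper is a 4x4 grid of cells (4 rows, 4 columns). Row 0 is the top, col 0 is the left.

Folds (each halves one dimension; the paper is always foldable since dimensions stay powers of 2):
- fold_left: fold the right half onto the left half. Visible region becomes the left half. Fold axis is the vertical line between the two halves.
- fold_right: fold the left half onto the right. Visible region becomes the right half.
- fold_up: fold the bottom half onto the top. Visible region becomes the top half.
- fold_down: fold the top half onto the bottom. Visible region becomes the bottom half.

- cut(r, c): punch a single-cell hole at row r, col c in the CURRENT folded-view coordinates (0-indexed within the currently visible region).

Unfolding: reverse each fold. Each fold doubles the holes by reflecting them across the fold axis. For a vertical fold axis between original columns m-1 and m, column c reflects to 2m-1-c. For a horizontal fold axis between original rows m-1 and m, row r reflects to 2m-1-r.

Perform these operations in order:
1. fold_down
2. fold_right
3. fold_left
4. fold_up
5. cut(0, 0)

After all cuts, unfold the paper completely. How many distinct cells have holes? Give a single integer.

Op 1 fold_down: fold axis h@2; visible region now rows[2,4) x cols[0,4) = 2x4
Op 2 fold_right: fold axis v@2; visible region now rows[2,4) x cols[2,4) = 2x2
Op 3 fold_left: fold axis v@3; visible region now rows[2,4) x cols[2,3) = 2x1
Op 4 fold_up: fold axis h@3; visible region now rows[2,3) x cols[2,3) = 1x1
Op 5 cut(0, 0): punch at orig (2,2); cuts so far [(2, 2)]; region rows[2,3) x cols[2,3) = 1x1
Unfold 1 (reflect across h@3): 2 holes -> [(2, 2), (3, 2)]
Unfold 2 (reflect across v@3): 4 holes -> [(2, 2), (2, 3), (3, 2), (3, 3)]
Unfold 3 (reflect across v@2): 8 holes -> [(2, 0), (2, 1), (2, 2), (2, 3), (3, 0), (3, 1), (3, 2), (3, 3)]
Unfold 4 (reflect across h@2): 16 holes -> [(0, 0), (0, 1), (0, 2), (0, 3), (1, 0), (1, 1), (1, 2), (1, 3), (2, 0), (2, 1), (2, 2), (2, 3), (3, 0), (3, 1), (3, 2), (3, 3)]

Answer: 16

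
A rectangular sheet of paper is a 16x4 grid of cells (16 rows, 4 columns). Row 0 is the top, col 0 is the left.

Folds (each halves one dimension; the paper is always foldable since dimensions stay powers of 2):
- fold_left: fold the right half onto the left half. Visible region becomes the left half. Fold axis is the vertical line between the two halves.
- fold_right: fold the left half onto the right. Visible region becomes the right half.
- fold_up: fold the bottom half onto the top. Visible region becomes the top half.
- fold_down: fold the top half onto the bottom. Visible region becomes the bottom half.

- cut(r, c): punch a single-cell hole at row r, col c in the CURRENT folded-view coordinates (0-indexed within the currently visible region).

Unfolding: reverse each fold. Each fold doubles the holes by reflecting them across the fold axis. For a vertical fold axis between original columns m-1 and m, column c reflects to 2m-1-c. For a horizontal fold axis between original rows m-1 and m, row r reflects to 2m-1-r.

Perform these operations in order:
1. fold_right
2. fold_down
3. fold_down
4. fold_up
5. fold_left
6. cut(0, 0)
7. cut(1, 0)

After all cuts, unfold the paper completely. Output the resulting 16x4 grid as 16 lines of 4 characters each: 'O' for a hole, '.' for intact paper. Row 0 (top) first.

Op 1 fold_right: fold axis v@2; visible region now rows[0,16) x cols[2,4) = 16x2
Op 2 fold_down: fold axis h@8; visible region now rows[8,16) x cols[2,4) = 8x2
Op 3 fold_down: fold axis h@12; visible region now rows[12,16) x cols[2,4) = 4x2
Op 4 fold_up: fold axis h@14; visible region now rows[12,14) x cols[2,4) = 2x2
Op 5 fold_left: fold axis v@3; visible region now rows[12,14) x cols[2,3) = 2x1
Op 6 cut(0, 0): punch at orig (12,2); cuts so far [(12, 2)]; region rows[12,14) x cols[2,3) = 2x1
Op 7 cut(1, 0): punch at orig (13,2); cuts so far [(12, 2), (13, 2)]; region rows[12,14) x cols[2,3) = 2x1
Unfold 1 (reflect across v@3): 4 holes -> [(12, 2), (12, 3), (13, 2), (13, 3)]
Unfold 2 (reflect across h@14): 8 holes -> [(12, 2), (12, 3), (13, 2), (13, 3), (14, 2), (14, 3), (15, 2), (15, 3)]
Unfold 3 (reflect across h@12): 16 holes -> [(8, 2), (8, 3), (9, 2), (9, 3), (10, 2), (10, 3), (11, 2), (11, 3), (12, 2), (12, 3), (13, 2), (13, 3), (14, 2), (14, 3), (15, 2), (15, 3)]
Unfold 4 (reflect across h@8): 32 holes -> [(0, 2), (0, 3), (1, 2), (1, 3), (2, 2), (2, 3), (3, 2), (3, 3), (4, 2), (4, 3), (5, 2), (5, 3), (6, 2), (6, 3), (7, 2), (7, 3), (8, 2), (8, 3), (9, 2), (9, 3), (10, 2), (10, 3), (11, 2), (11, 3), (12, 2), (12, 3), (13, 2), (13, 3), (14, 2), (14, 3), (15, 2), (15, 3)]
Unfold 5 (reflect across v@2): 64 holes -> [(0, 0), (0, 1), (0, 2), (0, 3), (1, 0), (1, 1), (1, 2), (1, 3), (2, 0), (2, 1), (2, 2), (2, 3), (3, 0), (3, 1), (3, 2), (3, 3), (4, 0), (4, 1), (4, 2), (4, 3), (5, 0), (5, 1), (5, 2), (5, 3), (6, 0), (6, 1), (6, 2), (6, 3), (7, 0), (7, 1), (7, 2), (7, 3), (8, 0), (8, 1), (8, 2), (8, 3), (9, 0), (9, 1), (9, 2), (9, 3), (10, 0), (10, 1), (10, 2), (10, 3), (11, 0), (11, 1), (11, 2), (11, 3), (12, 0), (12, 1), (12, 2), (12, 3), (13, 0), (13, 1), (13, 2), (13, 3), (14, 0), (14, 1), (14, 2), (14, 3), (15, 0), (15, 1), (15, 2), (15, 3)]

Answer: OOOO
OOOO
OOOO
OOOO
OOOO
OOOO
OOOO
OOOO
OOOO
OOOO
OOOO
OOOO
OOOO
OOOO
OOOO
OOOO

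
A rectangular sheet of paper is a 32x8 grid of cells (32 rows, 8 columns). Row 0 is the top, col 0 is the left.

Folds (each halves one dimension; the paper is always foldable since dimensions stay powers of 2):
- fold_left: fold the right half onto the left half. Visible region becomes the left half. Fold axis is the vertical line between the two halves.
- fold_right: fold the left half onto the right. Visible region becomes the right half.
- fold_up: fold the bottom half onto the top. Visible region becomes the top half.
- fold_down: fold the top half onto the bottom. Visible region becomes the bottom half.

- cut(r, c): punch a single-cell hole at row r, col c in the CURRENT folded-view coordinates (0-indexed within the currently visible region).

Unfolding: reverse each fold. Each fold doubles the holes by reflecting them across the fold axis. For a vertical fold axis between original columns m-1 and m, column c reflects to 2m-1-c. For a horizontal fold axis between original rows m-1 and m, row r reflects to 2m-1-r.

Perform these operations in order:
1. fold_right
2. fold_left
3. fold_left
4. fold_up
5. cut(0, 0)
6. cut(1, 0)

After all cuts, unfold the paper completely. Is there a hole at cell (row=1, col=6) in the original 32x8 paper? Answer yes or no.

Op 1 fold_right: fold axis v@4; visible region now rows[0,32) x cols[4,8) = 32x4
Op 2 fold_left: fold axis v@6; visible region now rows[0,32) x cols[4,6) = 32x2
Op 3 fold_left: fold axis v@5; visible region now rows[0,32) x cols[4,5) = 32x1
Op 4 fold_up: fold axis h@16; visible region now rows[0,16) x cols[4,5) = 16x1
Op 5 cut(0, 0): punch at orig (0,4); cuts so far [(0, 4)]; region rows[0,16) x cols[4,5) = 16x1
Op 6 cut(1, 0): punch at orig (1,4); cuts so far [(0, 4), (1, 4)]; region rows[0,16) x cols[4,5) = 16x1
Unfold 1 (reflect across h@16): 4 holes -> [(0, 4), (1, 4), (30, 4), (31, 4)]
Unfold 2 (reflect across v@5): 8 holes -> [(0, 4), (0, 5), (1, 4), (1, 5), (30, 4), (30, 5), (31, 4), (31, 5)]
Unfold 3 (reflect across v@6): 16 holes -> [(0, 4), (0, 5), (0, 6), (0, 7), (1, 4), (1, 5), (1, 6), (1, 7), (30, 4), (30, 5), (30, 6), (30, 7), (31, 4), (31, 5), (31, 6), (31, 7)]
Unfold 4 (reflect across v@4): 32 holes -> [(0, 0), (0, 1), (0, 2), (0, 3), (0, 4), (0, 5), (0, 6), (0, 7), (1, 0), (1, 1), (1, 2), (1, 3), (1, 4), (1, 5), (1, 6), (1, 7), (30, 0), (30, 1), (30, 2), (30, 3), (30, 4), (30, 5), (30, 6), (30, 7), (31, 0), (31, 1), (31, 2), (31, 3), (31, 4), (31, 5), (31, 6), (31, 7)]
Holes: [(0, 0), (0, 1), (0, 2), (0, 3), (0, 4), (0, 5), (0, 6), (0, 7), (1, 0), (1, 1), (1, 2), (1, 3), (1, 4), (1, 5), (1, 6), (1, 7), (30, 0), (30, 1), (30, 2), (30, 3), (30, 4), (30, 5), (30, 6), (30, 7), (31, 0), (31, 1), (31, 2), (31, 3), (31, 4), (31, 5), (31, 6), (31, 7)]

Answer: yes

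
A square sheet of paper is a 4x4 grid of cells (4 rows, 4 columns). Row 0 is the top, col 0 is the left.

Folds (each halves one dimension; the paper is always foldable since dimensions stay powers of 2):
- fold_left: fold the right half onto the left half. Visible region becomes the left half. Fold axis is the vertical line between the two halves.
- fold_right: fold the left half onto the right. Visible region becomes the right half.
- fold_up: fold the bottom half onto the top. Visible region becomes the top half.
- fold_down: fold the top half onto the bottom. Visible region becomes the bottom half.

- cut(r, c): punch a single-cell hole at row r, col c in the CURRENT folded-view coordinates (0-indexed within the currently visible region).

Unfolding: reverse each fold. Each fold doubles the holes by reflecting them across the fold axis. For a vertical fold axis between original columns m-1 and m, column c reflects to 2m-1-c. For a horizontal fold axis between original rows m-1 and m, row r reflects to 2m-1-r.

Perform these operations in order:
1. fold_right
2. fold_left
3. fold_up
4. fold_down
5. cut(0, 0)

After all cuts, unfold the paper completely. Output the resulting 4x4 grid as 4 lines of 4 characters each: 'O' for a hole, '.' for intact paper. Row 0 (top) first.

Op 1 fold_right: fold axis v@2; visible region now rows[0,4) x cols[2,4) = 4x2
Op 2 fold_left: fold axis v@3; visible region now rows[0,4) x cols[2,3) = 4x1
Op 3 fold_up: fold axis h@2; visible region now rows[0,2) x cols[2,3) = 2x1
Op 4 fold_down: fold axis h@1; visible region now rows[1,2) x cols[2,3) = 1x1
Op 5 cut(0, 0): punch at orig (1,2); cuts so far [(1, 2)]; region rows[1,2) x cols[2,3) = 1x1
Unfold 1 (reflect across h@1): 2 holes -> [(0, 2), (1, 2)]
Unfold 2 (reflect across h@2): 4 holes -> [(0, 2), (1, 2), (2, 2), (3, 2)]
Unfold 3 (reflect across v@3): 8 holes -> [(0, 2), (0, 3), (1, 2), (1, 3), (2, 2), (2, 3), (3, 2), (3, 3)]
Unfold 4 (reflect across v@2): 16 holes -> [(0, 0), (0, 1), (0, 2), (0, 3), (1, 0), (1, 1), (1, 2), (1, 3), (2, 0), (2, 1), (2, 2), (2, 3), (3, 0), (3, 1), (3, 2), (3, 3)]

Answer: OOOO
OOOO
OOOO
OOOO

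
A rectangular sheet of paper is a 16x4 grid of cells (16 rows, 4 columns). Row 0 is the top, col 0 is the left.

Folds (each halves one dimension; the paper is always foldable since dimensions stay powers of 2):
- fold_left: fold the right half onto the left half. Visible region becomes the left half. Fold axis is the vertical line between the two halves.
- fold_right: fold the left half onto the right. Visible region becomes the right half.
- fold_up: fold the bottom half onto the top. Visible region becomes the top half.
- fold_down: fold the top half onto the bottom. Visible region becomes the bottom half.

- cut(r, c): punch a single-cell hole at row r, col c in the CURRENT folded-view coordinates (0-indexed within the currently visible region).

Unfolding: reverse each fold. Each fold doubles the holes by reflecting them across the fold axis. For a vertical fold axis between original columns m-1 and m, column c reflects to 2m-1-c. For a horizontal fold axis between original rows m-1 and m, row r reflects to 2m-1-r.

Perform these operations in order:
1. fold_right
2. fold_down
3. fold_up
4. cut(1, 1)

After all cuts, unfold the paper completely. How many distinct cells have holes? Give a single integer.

Op 1 fold_right: fold axis v@2; visible region now rows[0,16) x cols[2,4) = 16x2
Op 2 fold_down: fold axis h@8; visible region now rows[8,16) x cols[2,4) = 8x2
Op 3 fold_up: fold axis h@12; visible region now rows[8,12) x cols[2,4) = 4x2
Op 4 cut(1, 1): punch at orig (9,3); cuts so far [(9, 3)]; region rows[8,12) x cols[2,4) = 4x2
Unfold 1 (reflect across h@12): 2 holes -> [(9, 3), (14, 3)]
Unfold 2 (reflect across h@8): 4 holes -> [(1, 3), (6, 3), (9, 3), (14, 3)]
Unfold 3 (reflect across v@2): 8 holes -> [(1, 0), (1, 3), (6, 0), (6, 3), (9, 0), (9, 3), (14, 0), (14, 3)]

Answer: 8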